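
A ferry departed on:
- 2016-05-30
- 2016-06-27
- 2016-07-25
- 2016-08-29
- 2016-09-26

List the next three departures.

Every date is a Monday; gaps 28, 28, 35, 28 days.
Each is the last Monday of its month (at least one falls on the 29th or later, ruling out '4th Monday').
Last Monday of October 2016: 2016-10-31.
Last Monday of November 2016: 2016-11-28.
Last Monday of December 2016: 2016-12-26.

2016-10-31, 2016-11-28, 2016-12-26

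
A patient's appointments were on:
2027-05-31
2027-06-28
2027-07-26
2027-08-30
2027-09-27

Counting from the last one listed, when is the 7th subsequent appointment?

2028-04-24

All Mondays; the gaps (28, 28, 35, 28) vary with month length.
This is the last Monday of each month.
Last Monday of October 2027: 2027-10-25.
Last Monday of November 2027: 2027-11-29.
December 2027 ends with Monday 2027-12-27.
January 2028 ends with Monday 2028-01-31.
Last Monday of February 2028: 2028-02-28.
Last Monday of March 2028: 2028-03-27.
Last Monday of April 2028: 2028-04-24.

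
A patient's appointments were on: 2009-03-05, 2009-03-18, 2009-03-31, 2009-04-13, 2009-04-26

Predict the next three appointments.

2009-05-09, 2009-05-22, 2009-06-04

The spacing is 13, 13, 13, 13 days — always 13 days.
2009-04-26 + 13 days = 2009-05-09.
2009-05-09 + 13 days = 2009-05-22.
2009-05-22 + 13 days = 2009-06-04.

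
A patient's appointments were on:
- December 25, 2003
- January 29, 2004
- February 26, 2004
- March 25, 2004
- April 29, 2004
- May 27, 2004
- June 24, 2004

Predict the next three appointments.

Every date is a Thursday; gaps 35, 28, 28, 35, 28, 28 days.
Each is the last Thursday of its month (at least one falls on the 29th or later, ruling out '4th Thursday').
July 2004 ends with Thursday July 29, 2004.
Last Thursday of August 2004: August 26, 2004.
September 2004 ends with Thursday September 30, 2004.

July 29, 2004; August 26, 2004; September 30, 2004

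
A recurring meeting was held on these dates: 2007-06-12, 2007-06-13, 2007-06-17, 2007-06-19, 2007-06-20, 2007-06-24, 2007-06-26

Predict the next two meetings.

The gap pattern 1, 4, 2, 1, 4, 2 repeats every 3 events.
These are the Tuesdays, Wednesdays and Sundays of each week.
Next Wednesday: 2007-06-27.
Next Sunday: 2007-07-01.

2007-06-27, 2007-07-01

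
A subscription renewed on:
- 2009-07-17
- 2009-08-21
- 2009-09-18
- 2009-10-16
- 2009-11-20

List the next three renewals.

All dates are Fridays, 35, 28, 28, 35 days apart.
Specifically, the 3rd Friday of each month.
3rd Friday of December 2009: 2009-12-18.
January 2010 — 3rd Friday is 2010-01-15.
3rd Friday of February 2010: 2010-02-19.

2009-12-18, 2010-01-15, 2010-02-19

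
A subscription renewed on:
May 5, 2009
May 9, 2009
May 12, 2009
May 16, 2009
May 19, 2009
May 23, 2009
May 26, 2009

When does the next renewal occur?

May 30, 2009

Every event lands on a Tuesday or Saturday (gaps cycle 4, 3, 4, 3, 4, 3).
So the schedule is: every Tuesday and Saturday.
The following Saturday is May 30, 2009.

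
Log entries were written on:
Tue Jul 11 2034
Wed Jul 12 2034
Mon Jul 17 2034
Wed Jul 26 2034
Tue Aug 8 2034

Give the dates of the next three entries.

Gaps: 1, 5, 9, 13 days — each gap is 4 larger than the previous one.
Next gap: 17 days. Tue Aug 8 2034 + 17 days = Fri Aug 25 2034.
Next gap: 21 days. Fri Aug 25 2034 + 21 days = Fri Sep 15 2034.
Next gap: 25 days. Fri Sep 15 2034 + 25 days = Tue Oct 10 2034.

Fri Aug 25 2034, Fri Sep 15 2034, Tue Oct 10 2034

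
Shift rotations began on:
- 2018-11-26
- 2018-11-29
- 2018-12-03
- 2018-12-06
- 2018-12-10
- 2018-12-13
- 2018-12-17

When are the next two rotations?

2018-12-20, 2018-12-24

Every event lands on a Monday or Thursday (gaps cycle 3, 4, 3, 4, 3, 4).
So the schedule is: every Monday and Thursday.
Next Thursday: 2018-12-20.
The following Monday is 2018-12-24.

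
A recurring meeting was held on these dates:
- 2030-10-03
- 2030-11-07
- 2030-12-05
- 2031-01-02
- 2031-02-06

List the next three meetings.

Gaps: 35, 28, 28, 35 days — a mix of 28 and 35. Every date is a Thursday.
Each is the 1st Thursday of its month.
1st Thursday of March 2031: 2031-03-06.
1st Thursday of April 2031: 2031-04-03.
1st Thursday of May 2031: 2031-05-01.

2031-03-06, 2031-04-03, 2031-05-01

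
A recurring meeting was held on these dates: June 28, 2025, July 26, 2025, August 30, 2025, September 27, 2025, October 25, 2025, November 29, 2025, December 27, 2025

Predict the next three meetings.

These are Saturdays with 28, 35, 28, 28, 35, 28-day gaps.
Each is the final Saturday of its month — August 30, 2025 is past the 28th, so '4th Saturday' doesn't fit.
Last Saturday of January 2026: January 31, 2026.
February 2026 ends with Saturday February 28, 2026.
Last Saturday of March 2026: March 28, 2026.

January 31, 2026; February 28, 2026; March 28, 2026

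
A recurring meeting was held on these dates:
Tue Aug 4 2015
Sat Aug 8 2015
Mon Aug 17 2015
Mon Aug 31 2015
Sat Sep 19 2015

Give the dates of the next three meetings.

Gaps: 4, 9, 14, 19 days — each gap is 5 larger than the previous one.
Next gap: 24 days. Sat Sep 19 2015 + 24 days = Tue Oct 13 2015.
Next gap: 29 days. Tue Oct 13 2015 + 29 days = Wed Nov 11 2015.
Next gap: 34 days. Wed Nov 11 2015 + 34 days = Tue Dec 15 2015.

Tue Oct 13 2015, Wed Nov 11 2015, Tue Dec 15 2015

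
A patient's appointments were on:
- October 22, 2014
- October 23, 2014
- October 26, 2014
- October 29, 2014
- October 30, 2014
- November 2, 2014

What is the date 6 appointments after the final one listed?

November 16, 2014

Gaps: 1, 3, 3, 1, 3 days — not constant, but cyclic with period 3.
The events fall on every Wednesday, Thursday and Sunday.
Next Wednesday: November 5, 2014.
The following Thursday is November 6, 2014.
The following Sunday is November 9, 2014.
The following Wednesday is November 12, 2014.
The following Thursday is November 13, 2014.
Next Sunday: November 16, 2014.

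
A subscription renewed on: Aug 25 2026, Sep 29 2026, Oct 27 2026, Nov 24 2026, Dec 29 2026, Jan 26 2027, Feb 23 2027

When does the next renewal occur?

These are Tuesdays with 35, 28, 28, 35, 28, 28-day gaps.
Each is the final Tuesday of its month — Sep 29 2026 is past the 28th, so '4th Tuesday' doesn't fit.
Last Tuesday of March 2027: Mar 30 2027.

Mar 30 2027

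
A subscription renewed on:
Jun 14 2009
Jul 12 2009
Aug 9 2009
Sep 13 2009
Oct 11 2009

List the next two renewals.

Nov 8 2009, Dec 13 2009

All dates are Sundays, 28, 28, 35, 28 days apart.
Specifically, the 2nd Sunday of each month.
November 2009 — 2nd Sunday is Nov 8 2009.
December 2009 — 2nd Sunday is Dec 13 2009.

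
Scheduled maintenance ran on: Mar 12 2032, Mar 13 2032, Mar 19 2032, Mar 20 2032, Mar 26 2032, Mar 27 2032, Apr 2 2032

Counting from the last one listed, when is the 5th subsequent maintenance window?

Apr 17 2032

Every event lands on a Friday or Saturday (gaps cycle 1, 6, 1, 6, 1, 6).
So the schedule is: every Friday and Saturday.
The following Saturday is Apr 3 2032.
The following Friday is Apr 9 2032.
Next Saturday: Apr 10 2032.
Next Friday: Apr 16 2032.
Next Saturday: Apr 17 2032.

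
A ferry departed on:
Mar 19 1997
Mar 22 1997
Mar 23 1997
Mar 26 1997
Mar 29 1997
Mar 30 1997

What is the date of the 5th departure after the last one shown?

Apr 12 1997

Gaps: 3, 1, 3, 3, 1 days — not constant, but cyclic with period 3.
The events fall on every Wednesday, Saturday and Sunday.
The following Wednesday is Apr 2 1997.
The following Saturday is Apr 5 1997.
Next Sunday: Apr 6 1997.
Next Wednesday: Apr 9 1997.
The following Saturday is Apr 12 1997.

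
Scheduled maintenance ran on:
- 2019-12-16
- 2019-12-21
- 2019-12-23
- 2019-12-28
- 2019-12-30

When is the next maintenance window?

2020-01-04

Every event lands on a Monday or Saturday (gaps cycle 5, 2, 5, 2).
So the schedule is: every Monday and Saturday.
The following Saturday is 2020-01-04.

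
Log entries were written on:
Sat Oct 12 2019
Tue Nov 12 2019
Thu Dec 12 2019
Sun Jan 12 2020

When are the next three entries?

Wed Feb 12 2020, Thu Mar 12 2020, Sun Apr 12 2020

The day-of-month is always 12 (31, 30, 31 days between events).
So this recurs on the 12th of each month.
Next: February 2020 → Wed Feb 12 2020.
Next: March 2020 → Thu Mar 12 2020.
Next: April 2020 → Sun Apr 12 2020.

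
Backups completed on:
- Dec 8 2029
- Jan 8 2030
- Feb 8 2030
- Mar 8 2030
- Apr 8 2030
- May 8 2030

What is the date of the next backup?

Jun 8 2030

Each date is the 8th; the gaps (31, 31, 28, 31, 30) track the month lengths.
The rule is the 8th of each month.
June 2030: Jun 8 2030.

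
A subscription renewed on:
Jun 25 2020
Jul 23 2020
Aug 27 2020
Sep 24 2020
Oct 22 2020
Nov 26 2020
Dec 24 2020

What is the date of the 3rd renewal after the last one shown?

These are Thursdays at 28- or 35-day spacing (28, 35, 28, 28, 35, 28).
The pattern: 4th Thursday of the month.
January 2021 — 4th Thursday is Jan 28 2021.
February 2021 — 4th Thursday is Feb 25 2021.
March 2021 — 4th Thursday is Mar 25 2021.

Mar 25 2021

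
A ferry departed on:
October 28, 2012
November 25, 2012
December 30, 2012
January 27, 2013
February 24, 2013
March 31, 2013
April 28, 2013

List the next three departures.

May 26, 2013; June 30, 2013; July 28, 2013

All Sundays; the gaps (28, 35, 28, 28, 35, 28) vary with month length.
This is the last Sunday of each month.
Last Sunday of May 2013: May 26, 2013.
June 2013 ends with Sunday June 30, 2013.
Last Sunday of July 2013: July 28, 2013.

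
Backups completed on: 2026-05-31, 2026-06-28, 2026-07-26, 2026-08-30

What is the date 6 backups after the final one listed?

2027-02-28

Every date is a Sunday; gaps 28, 28, 35 days.
Each is the last Sunday of its month (at least one falls on the 29th or later, ruling out '4th Sunday').
Last Sunday of September 2026: 2026-09-27.
Last Sunday of October 2026: 2026-10-25.
November 2026 ends with Sunday 2026-11-29.
Last Sunday of December 2026: 2026-12-27.
Last Sunday of January 2027: 2027-01-31.
February 2027 ends with Sunday 2027-02-28.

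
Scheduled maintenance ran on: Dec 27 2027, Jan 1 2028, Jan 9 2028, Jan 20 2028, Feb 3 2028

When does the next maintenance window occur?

Feb 20 2028

Intervals are 5, 8, 11, 14 days — an arithmetic progression with common difference 3.
Next gap: 17 days. Feb 3 2028 + 17 days = Feb 20 2028.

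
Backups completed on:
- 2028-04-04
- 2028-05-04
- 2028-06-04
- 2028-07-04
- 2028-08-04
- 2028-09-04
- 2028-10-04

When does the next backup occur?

Gaps: 30, 31, 30, 31, 31, 30 days — not constant. Every event is on the 4th of the month.
Pattern: the 4th of each month.
November 2028: 2028-11-04.

2028-11-04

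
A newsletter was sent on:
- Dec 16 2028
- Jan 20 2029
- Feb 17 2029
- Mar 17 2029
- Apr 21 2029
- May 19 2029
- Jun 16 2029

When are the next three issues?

Jul 21 2029, Aug 18 2029, Sep 15 2029

These are Saturdays at 28- or 35-day spacing (35, 28, 28, 35, 28, 28).
The pattern: 3rd Saturday of the month.
July 2029 — 3rd Saturday is Jul 21 2029.
3rd Saturday of August 2029: Aug 18 2029.
September 2029 — 3rd Saturday is Sep 15 2029.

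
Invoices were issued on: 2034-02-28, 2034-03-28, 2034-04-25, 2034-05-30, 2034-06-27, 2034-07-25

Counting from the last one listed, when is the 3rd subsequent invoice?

2034-10-31

All Tuesdays; the gaps (28, 28, 35, 28, 28) vary with month length.
This is the last Tuesday of each month.
Last Tuesday of August 2034: 2034-08-29.
Last Tuesday of September 2034: 2034-09-26.
Last Tuesday of October 2034: 2034-10-31.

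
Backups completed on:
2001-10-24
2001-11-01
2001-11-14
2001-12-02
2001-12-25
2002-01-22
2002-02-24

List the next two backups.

2002-04-03, 2002-05-16

The spacing grows by 5 each time: 8, 13, 18, 23, 28, 33 days.
Next gap: 38 days. 2002-02-24 + 38 days = 2002-04-03.
Next gap: 43 days. 2002-04-03 + 43 days = 2002-05-16.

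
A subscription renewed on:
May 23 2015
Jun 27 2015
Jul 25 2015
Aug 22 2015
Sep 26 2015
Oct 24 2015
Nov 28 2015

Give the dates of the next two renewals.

Dec 26 2015, Jan 23 2016

These are Saturdays at 28- or 35-day spacing (35, 28, 28, 35, 28, 35).
The pattern: 4th Saturday of the month.
December 2015 — 4th Saturday is Dec 26 2015.
January 2016 — 4th Saturday is Jan 23 2016.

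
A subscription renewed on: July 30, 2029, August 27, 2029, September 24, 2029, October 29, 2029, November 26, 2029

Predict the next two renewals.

Every date is a Monday; gaps 28, 28, 35, 28 days.
Each is the last Monday of its month (at least one falls on the 29th or later, ruling out '4th Monday').
December 2029 ends with Monday December 31, 2029.
Last Monday of January 2030: January 28, 2030.

December 31, 2029; January 28, 2030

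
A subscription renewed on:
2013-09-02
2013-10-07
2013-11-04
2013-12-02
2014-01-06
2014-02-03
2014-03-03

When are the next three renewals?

All dates are Mondays, 35, 28, 28, 35, 28, 28 days apart.
Specifically, the 1st Monday of each month.
1st Monday of April 2014: 2014-04-07.
1st Monday of May 2014: 2014-05-05.
June 2014 — 1st Monday is 2014-06-02.

2014-04-07, 2014-05-05, 2014-06-02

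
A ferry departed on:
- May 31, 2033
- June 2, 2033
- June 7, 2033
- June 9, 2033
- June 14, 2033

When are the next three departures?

June 16, 2033; June 21, 2033; June 23, 2033

Every event lands on a Tuesday or Thursday (gaps cycle 2, 5, 2, 5).
So the schedule is: every Tuesday and Thursday.
Next Thursday: June 16, 2033.
The following Tuesday is June 21, 2033.
The following Thursday is June 23, 2033.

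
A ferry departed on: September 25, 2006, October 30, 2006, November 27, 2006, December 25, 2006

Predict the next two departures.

January 29, 2007; February 26, 2007

These are Mondays with 35, 28, 28-day gaps.
Each is the final Monday of its month — October 30, 2006 is past the 28th, so '4th Monday' doesn't fit.
January 2007 ends with Monday January 29, 2007.
Last Monday of February 2007: February 26, 2007.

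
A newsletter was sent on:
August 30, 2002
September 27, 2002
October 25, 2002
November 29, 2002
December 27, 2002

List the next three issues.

January 31, 2003; February 28, 2003; March 28, 2003

Every date is a Friday; gaps 28, 28, 35, 28 days.
Each is the last Friday of its month (at least one falls on the 29th or later, ruling out '4th Friday').
January 2003 ends with Friday January 31, 2003.
February 2003 ends with Friday February 28, 2003.
March 2003 ends with Friday March 28, 2003.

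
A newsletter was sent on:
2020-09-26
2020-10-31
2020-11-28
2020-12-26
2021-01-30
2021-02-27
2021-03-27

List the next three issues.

2021-04-24, 2021-05-29, 2021-06-26

These are Saturdays with 35, 28, 28, 35, 28, 28-day gaps.
Each is the final Saturday of its month — 2020-10-31 is past the 28th, so '4th Saturday' doesn't fit.
Last Saturday of April 2021: 2021-04-24.
Last Saturday of May 2021: 2021-05-29.
Last Saturday of June 2021: 2021-06-26.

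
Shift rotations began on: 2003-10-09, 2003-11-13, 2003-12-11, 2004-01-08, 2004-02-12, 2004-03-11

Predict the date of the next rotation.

2004-04-08

Gaps: 35, 28, 28, 35, 28 days — a mix of 28 and 35. Every date is a Thursday.
Each is the 2nd Thursday of its month.
April 2004 — 2nd Thursday is 2004-04-08.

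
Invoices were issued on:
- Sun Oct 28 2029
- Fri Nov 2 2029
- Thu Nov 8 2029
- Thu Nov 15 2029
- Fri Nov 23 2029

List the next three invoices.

Intervals are 5, 6, 7, 8 days — an arithmetic progression with common difference 1.
Next gap: 9 days. Fri Nov 23 2029 + 9 days = Sun Dec 2 2029.
Next gap: 10 days. Sun Dec 2 2029 + 10 days = Wed Dec 12 2029.
Next gap: 11 days. Wed Dec 12 2029 + 11 days = Sun Dec 23 2029.

Sun Dec 2 2029, Wed Dec 12 2029, Sun Dec 23 2029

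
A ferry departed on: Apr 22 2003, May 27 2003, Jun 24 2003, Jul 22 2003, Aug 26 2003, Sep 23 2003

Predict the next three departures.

Oct 28 2003, Nov 25 2003, Dec 23 2003

These are Tuesdays at 28- or 35-day spacing (35, 28, 28, 35, 28).
The pattern: 4th Tuesday of the month.
4th Tuesday of October 2003: Oct 28 2003.
November 2003 — 4th Tuesday is Nov 25 2003.
4th Tuesday of December 2003: Dec 23 2003.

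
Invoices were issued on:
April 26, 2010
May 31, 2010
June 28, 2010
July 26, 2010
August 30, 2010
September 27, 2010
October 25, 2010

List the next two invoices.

All Mondays; the gaps (35, 28, 28, 35, 28, 28) vary with month length.
This is the last Monday of each month.
Last Monday of November 2010: November 29, 2010.
Last Monday of December 2010: December 27, 2010.

November 29, 2010; December 27, 2010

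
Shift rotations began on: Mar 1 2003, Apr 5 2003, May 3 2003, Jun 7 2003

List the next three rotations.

Gaps: 35, 28, 35 days — a mix of 28 and 35. Every date is a Saturday.
Each is the 1st Saturday of its month.
1st Saturday of July 2003: Jul 5 2003.
August 2003 — 1st Saturday is Aug 2 2003.
1st Saturday of September 2003: Sep 6 2003.

Jul 5 2003, Aug 2 2003, Sep 6 2003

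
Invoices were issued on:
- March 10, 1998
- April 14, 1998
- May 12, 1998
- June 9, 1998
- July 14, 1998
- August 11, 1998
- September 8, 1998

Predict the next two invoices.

These are Tuesdays at 28- or 35-day spacing (35, 28, 28, 35, 28, 28).
The pattern: 2nd Tuesday of the month.
October 1998 — 2nd Tuesday is October 13, 1998.
November 1998 — 2nd Tuesday is November 10, 1998.

October 13, 1998; November 10, 1998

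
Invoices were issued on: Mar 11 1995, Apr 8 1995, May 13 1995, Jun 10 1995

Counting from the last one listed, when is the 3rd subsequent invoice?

Sep 9 1995

Gaps: 28, 35, 28 days — a mix of 28 and 35. Every date is a Saturday.
Each is the 2nd Saturday of its month.
July 1995 — 2nd Saturday is Jul 8 1995.
August 1995 — 2nd Saturday is Aug 12 1995.
September 1995 — 2nd Saturday is Sep 9 1995.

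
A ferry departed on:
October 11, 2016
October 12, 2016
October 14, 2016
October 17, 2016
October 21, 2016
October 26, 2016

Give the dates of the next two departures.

November 1, 2016; November 8, 2016

The spacing grows by 1 each time: 1, 2, 3, 4, 5 days.
Next gap: 6 days. October 26, 2016 + 6 days = November 1, 2016.
Next gap: 7 days. November 1, 2016 + 7 days = November 8, 2016.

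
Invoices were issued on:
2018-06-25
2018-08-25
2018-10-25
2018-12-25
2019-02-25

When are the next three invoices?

The day-of-month is always 25 (61, 61, 61, 62 days between events).
So this recurs on the 25th of every 2 months.
Next: April 2019 → 2019-04-25.
Next: June 2019 → 2019-06-25.
Next: August 2019 → 2019-08-25.

2019-04-25, 2019-06-25, 2019-08-25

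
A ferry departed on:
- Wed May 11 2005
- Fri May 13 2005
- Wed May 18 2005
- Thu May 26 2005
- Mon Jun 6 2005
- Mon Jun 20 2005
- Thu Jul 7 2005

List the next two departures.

Intervals are 2, 5, 8, 11, 14, 17 days — an arithmetic progression with common difference 3.
Next gap: 20 days. Thu Jul 7 2005 + 20 days = Wed Jul 27 2005.
Next gap: 23 days. Wed Jul 27 2005 + 23 days = Fri Aug 19 2005.

Wed Jul 27 2005, Fri Aug 19 2005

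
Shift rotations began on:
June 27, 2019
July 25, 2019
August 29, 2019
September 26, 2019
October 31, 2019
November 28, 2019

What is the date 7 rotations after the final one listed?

Every date is a Thursday; gaps 28, 35, 28, 35, 28 days.
Each is the last Thursday of its month (at least one falls on the 29th or later, ruling out '4th Thursday').
December 2019 ends with Thursday December 26, 2019.
January 2020 ends with Thursday January 30, 2020.
Last Thursday of February 2020: February 27, 2020.
Last Thursday of March 2020: March 26, 2020.
Last Thursday of April 2020: April 30, 2020.
Last Thursday of May 2020: May 28, 2020.
Last Thursday of June 2020: June 25, 2020.

June 25, 2020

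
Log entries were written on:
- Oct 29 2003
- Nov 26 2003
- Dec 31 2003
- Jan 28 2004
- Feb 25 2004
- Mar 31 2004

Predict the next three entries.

Apr 28 2004, May 26 2004, Jun 30 2004

All Wednesdays; the gaps (28, 35, 28, 28, 35) vary with month length.
This is the last Wednesday of each month.
April 2004 ends with Wednesday Apr 28 2004.
Last Wednesday of May 2004: May 26 2004.
June 2004 ends with Wednesday Jun 30 2004.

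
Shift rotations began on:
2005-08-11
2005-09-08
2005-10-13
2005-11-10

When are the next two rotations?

2005-12-08, 2006-01-12

Gaps: 28, 35, 28 days — a mix of 28 and 35. Every date is a Thursday.
Each is the 2nd Thursday of its month.
2nd Thursday of December 2005: 2005-12-08.
January 2006 — 2nd Thursday is 2006-01-12.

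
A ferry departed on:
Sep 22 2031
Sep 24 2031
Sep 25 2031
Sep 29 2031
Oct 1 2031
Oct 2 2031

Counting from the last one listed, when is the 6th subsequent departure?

The gap pattern 2, 1, 4, 2, 1 repeats every 3 events.
These are the Mondays, Wednesdays and Thursdays of each week.
Next Monday: Oct 6 2031.
The following Wednesday is Oct 8 2031.
The following Thursday is Oct 9 2031.
The following Monday is Oct 13 2031.
Next Wednesday: Oct 15 2031.
The following Thursday is Oct 16 2031.

Oct 16 2031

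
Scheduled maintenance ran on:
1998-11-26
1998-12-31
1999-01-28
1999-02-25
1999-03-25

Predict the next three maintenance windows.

1999-04-29, 1999-05-27, 1999-06-24

All Thursdays; the gaps (35, 28, 28, 28) vary with month length.
This is the last Thursday of each month.
Last Thursday of April 1999: 1999-04-29.
May 1999 ends with Thursday 1999-05-27.
June 1999 ends with Thursday 1999-06-24.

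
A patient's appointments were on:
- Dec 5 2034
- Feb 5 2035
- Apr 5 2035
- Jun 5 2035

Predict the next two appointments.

Gaps: 62, 59, 61 days — not constant. Every event is on the 5th of the month.
Pattern: the 5th of every 2 months.
Next: August 2035 → Aug 5 2035.
Next: October 2035 → Oct 5 2035.

Aug 5 2035, Oct 5 2035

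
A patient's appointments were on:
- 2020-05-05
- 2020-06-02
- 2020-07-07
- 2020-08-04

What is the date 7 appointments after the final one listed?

2021-03-02

These are Tuesdays at 28- or 35-day spacing (28, 35, 28).
The pattern: 1st Tuesday of the month.
1st Tuesday of September 2020: 2020-09-01.
1st Tuesday of October 2020: 2020-10-06.
1st Tuesday of November 2020: 2020-11-03.
1st Tuesday of December 2020: 2020-12-01.
January 2021 — 1st Tuesday is 2021-01-05.
February 2021 — 1st Tuesday is 2021-02-02.
March 2021 — 1st Tuesday is 2021-03-02.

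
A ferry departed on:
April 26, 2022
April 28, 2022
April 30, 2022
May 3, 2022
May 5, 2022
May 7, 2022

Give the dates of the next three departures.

Every event lands on a Tuesday or Thursday or Saturday (gaps cycle 2, 2, 3, 2, 2).
So the schedule is: every Tuesday, Thursday and Saturday.
Next Tuesday: May 10, 2022.
Next Thursday: May 12, 2022.
Next Saturday: May 14, 2022.

May 10, 2022; May 12, 2022; May 14, 2022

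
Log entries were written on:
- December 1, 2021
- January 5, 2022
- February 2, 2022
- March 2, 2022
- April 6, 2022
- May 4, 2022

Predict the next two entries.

June 1, 2022; July 6, 2022

These are Wednesdays at 28- or 35-day spacing (35, 28, 28, 35, 28).
The pattern: 1st Wednesday of the month.
June 2022 — 1st Wednesday is June 1, 2022.
1st Wednesday of July 2022: July 6, 2022.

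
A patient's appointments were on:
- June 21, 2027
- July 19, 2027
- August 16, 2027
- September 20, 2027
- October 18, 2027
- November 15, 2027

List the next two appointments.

December 20, 2027; January 17, 2028

These are Mondays at 28- or 35-day spacing (28, 28, 35, 28, 28).
The pattern: 3rd Monday of the month.
3rd Monday of December 2027: December 20, 2027.
3rd Monday of January 2028: January 17, 2028.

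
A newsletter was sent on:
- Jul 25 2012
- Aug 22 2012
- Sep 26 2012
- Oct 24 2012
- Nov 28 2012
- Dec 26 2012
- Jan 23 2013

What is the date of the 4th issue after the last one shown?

All dates are Wednesdays, 28, 35, 28, 35, 28, 28 days apart.
Specifically, the 4th Wednesday of each month.
February 2013 — 4th Wednesday is Feb 27 2013.
4th Wednesday of March 2013: Mar 27 2013.
4th Wednesday of April 2013: Apr 24 2013.
May 2013 — 4th Wednesday is May 22 2013.

May 22 2013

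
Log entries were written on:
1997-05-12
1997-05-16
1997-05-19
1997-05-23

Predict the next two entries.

Every event lands on a Monday or Friday (gaps cycle 4, 3, 4).
So the schedule is: every Monday and Friday.
The following Monday is 1997-05-26.
Next Friday: 1997-05-30.

1997-05-26, 1997-05-30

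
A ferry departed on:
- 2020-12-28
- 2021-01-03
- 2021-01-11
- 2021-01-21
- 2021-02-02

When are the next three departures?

Intervals are 6, 8, 10, 12 days — an arithmetic progression with common difference 2.
Next gap: 14 days. 2021-02-02 + 14 days = 2021-02-16.
Next gap: 16 days. 2021-02-16 + 16 days = 2021-03-04.
Next gap: 18 days. 2021-03-04 + 18 days = 2021-03-22.

2021-02-16, 2021-03-04, 2021-03-22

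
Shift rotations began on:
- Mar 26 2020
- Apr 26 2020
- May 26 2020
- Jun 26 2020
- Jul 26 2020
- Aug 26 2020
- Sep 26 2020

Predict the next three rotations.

Oct 26 2020, Nov 26 2020, Dec 26 2020

The day-of-month is always 26 (31, 30, 31, 30, 31, 31 days between events).
So this recurs on the 26th of each month.
Next: October 2020 → Oct 26 2020.
November 2020: Nov 26 2020.
December 2020: Dec 26 2020.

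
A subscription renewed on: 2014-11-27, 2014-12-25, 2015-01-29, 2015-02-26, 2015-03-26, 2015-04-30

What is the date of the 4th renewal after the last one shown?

All Thursdays; the gaps (28, 35, 28, 28, 35) vary with month length.
This is the last Thursday of each month.
Last Thursday of May 2015: 2015-05-28.
Last Thursday of June 2015: 2015-06-25.
Last Thursday of July 2015: 2015-07-30.
Last Thursday of August 2015: 2015-08-27.

2015-08-27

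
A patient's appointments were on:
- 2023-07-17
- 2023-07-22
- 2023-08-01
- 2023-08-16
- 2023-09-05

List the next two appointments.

The spacing grows by 5 each time: 5, 10, 15, 20 days.
Next gap: 25 days. 2023-09-05 + 25 days = 2023-09-30.
Next gap: 30 days. 2023-09-30 + 30 days = 2023-10-30.

2023-09-30, 2023-10-30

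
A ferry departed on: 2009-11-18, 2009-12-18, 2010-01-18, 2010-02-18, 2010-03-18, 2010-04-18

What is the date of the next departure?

The day-of-month is always 18 (30, 31, 31, 28, 31 days between events).
So this recurs on the 18th of each month.
Next: May 2010 → 2010-05-18.

2010-05-18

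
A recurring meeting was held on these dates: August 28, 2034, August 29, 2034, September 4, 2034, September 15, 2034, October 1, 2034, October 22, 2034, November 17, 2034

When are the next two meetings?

Intervals are 1, 6, 11, 16, 21, 26 days — an arithmetic progression with common difference 5.
Next gap: 31 days. November 17, 2034 + 31 days = December 18, 2034.
Next gap: 36 days. December 18, 2034 + 36 days = January 23, 2035.

December 18, 2034; January 23, 2035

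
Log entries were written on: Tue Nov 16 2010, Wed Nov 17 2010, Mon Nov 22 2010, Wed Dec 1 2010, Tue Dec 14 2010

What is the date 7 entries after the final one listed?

Intervals are 1, 5, 9, 13 days — an arithmetic progression with common difference 4.
Next gap: 17 days. Tue Dec 14 2010 + 17 days = Fri Dec 31 2010.
Next gap: 21 days. Fri Dec 31 2010 + 21 days = Fri Jan 21 2011.
Next gap: 25 days. Fri Jan 21 2011 + 25 days = Tue Feb 15 2011.
Next gap: 29 days. Tue Feb 15 2011 + 29 days = Wed Mar 16 2011.
Next gap: 33 days. Wed Mar 16 2011 + 33 days = Mon Apr 18 2011.
Next gap: 37 days. Mon Apr 18 2011 + 37 days = Wed May 25 2011.
Next gap: 41 days. Wed May 25 2011 + 41 days = Tue Jul 5 2011.

Tue Jul 5 2011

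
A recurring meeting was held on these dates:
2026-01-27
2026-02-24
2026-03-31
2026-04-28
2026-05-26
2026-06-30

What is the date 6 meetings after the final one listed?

2026-12-29

Every date is a Tuesday; gaps 28, 35, 28, 28, 35 days.
Each is the last Tuesday of its month (at least one falls on the 29th or later, ruling out '4th Tuesday').
Last Tuesday of July 2026: 2026-07-28.
August 2026 ends with Tuesday 2026-08-25.
Last Tuesday of September 2026: 2026-09-29.
Last Tuesday of October 2026: 2026-10-27.
November 2026 ends with Tuesday 2026-11-24.
December 2026 ends with Tuesday 2026-12-29.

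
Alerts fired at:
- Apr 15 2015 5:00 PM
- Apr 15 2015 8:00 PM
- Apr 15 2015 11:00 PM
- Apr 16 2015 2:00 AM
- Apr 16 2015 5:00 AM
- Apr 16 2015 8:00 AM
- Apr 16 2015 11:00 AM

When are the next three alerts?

Spacing: 3, 3, 3, 3, 3, 3 h — constant 3 h.
Apr 16 2015 11:00 AM + 3 h = Apr 16 2015 2:00 PM.
Apr 16 2015 2:00 PM + 3 h = Apr 16 2015 5:00 PM.
Apr 16 2015 5:00 PM + 3 h = Apr 16 2015 8:00 PM.

Apr 16 2015 2:00 PM, Apr 16 2015 5:00 PM, Apr 16 2015 8:00 PM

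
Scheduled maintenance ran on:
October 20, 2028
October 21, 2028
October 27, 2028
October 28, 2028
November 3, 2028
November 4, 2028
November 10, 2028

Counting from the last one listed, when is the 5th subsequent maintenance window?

Gaps: 1, 6, 1, 6, 1, 6 days — not constant, but cyclic with period 2.
The events fall on every Friday and Saturday.
Next Saturday: November 11, 2028.
The following Friday is November 17, 2028.
Next Saturday: November 18, 2028.
Next Friday: November 24, 2028.
Next Saturday: November 25, 2028.

November 25, 2028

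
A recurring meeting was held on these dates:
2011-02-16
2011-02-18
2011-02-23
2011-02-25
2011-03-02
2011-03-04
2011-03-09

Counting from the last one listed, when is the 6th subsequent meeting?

Gaps: 2, 5, 2, 5, 2, 5 days — not constant, but cyclic with period 2.
The events fall on every Wednesday and Friday.
The following Friday is 2011-03-11.
Next Wednesday: 2011-03-16.
Next Friday: 2011-03-18.
Next Wednesday: 2011-03-23.
Next Friday: 2011-03-25.
The following Wednesday is 2011-03-30.

2011-03-30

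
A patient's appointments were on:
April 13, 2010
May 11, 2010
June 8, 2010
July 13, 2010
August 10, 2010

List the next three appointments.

September 14, 2010; October 12, 2010; November 9, 2010

All dates are Tuesdays, 28, 28, 35, 28 days apart.
Specifically, the 2nd Tuesday of each month.
2nd Tuesday of September 2010: September 14, 2010.
2nd Tuesday of October 2010: October 12, 2010.
2nd Tuesday of November 2010: November 9, 2010.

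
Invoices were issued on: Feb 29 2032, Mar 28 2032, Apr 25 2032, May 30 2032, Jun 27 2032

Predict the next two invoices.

Jul 25 2032, Aug 29 2032

These are Sundays with 28, 28, 35, 28-day gaps.
Each is the final Sunday of its month — Feb 29 2032 is past the 28th, so '4th Sunday' doesn't fit.
Last Sunday of July 2032: Jul 25 2032.
August 2032 ends with Sunday Aug 29 2032.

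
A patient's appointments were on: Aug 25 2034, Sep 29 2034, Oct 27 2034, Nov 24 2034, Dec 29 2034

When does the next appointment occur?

Jan 26 2035

All Fridays; the gaps (35, 28, 28, 35) vary with month length.
This is the last Friday of each month.
January 2035 ends with Friday Jan 26 2035.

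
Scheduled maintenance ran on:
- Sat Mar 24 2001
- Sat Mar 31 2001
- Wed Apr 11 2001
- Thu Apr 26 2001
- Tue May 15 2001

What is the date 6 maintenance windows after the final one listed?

Thu Nov 29 2001

The spacing grows by 4 each time: 7, 11, 15, 19 days.
Next gap: 23 days. Tue May 15 2001 + 23 days = Thu Jun 7 2001.
Next gap: 27 days. Thu Jun 7 2001 + 27 days = Wed Jul 4 2001.
Next gap: 31 days. Wed Jul 4 2001 + 31 days = Sat Aug 4 2001.
Next gap: 35 days. Sat Aug 4 2001 + 35 days = Sat Sep 8 2001.
Next gap: 39 days. Sat Sep 8 2001 + 39 days = Wed Oct 17 2001.
Next gap: 43 days. Wed Oct 17 2001 + 43 days = Thu Nov 29 2001.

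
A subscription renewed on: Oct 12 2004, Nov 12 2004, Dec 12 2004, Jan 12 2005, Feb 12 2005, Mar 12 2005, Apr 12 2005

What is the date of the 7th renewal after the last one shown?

Nov 12 2005

Gaps: 31, 30, 31, 31, 28, 31 days — not constant. Every event is on the 12th of the month.
Pattern: the 12th of each month.
May 2005: May 12 2005.
Next: June 2005 → Jun 12 2005.
July 2005: Jul 12 2005.
Next: August 2005 → Aug 12 2005.
Next: September 2005 → Sep 12 2005.
Next: October 2005 → Oct 12 2005.
November 2005: Nov 12 2005.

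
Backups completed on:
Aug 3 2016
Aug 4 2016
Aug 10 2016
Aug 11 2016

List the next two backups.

Gaps: 1, 6, 1 days — not constant, but cyclic with period 2.
The events fall on every Wednesday and Thursday.
The following Wednesday is Aug 17 2016.
Next Thursday: Aug 18 2016.

Aug 17 2016, Aug 18 2016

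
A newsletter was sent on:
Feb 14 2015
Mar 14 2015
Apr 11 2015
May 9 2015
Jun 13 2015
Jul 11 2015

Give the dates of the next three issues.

Aug 8 2015, Sep 12 2015, Oct 10 2015

These are Saturdays at 28- or 35-day spacing (28, 28, 28, 35, 28).
The pattern: 2nd Saturday of the month.
2nd Saturday of August 2015: Aug 8 2015.
September 2015 — 2nd Saturday is Sep 12 2015.
2nd Saturday of October 2015: Oct 10 2015.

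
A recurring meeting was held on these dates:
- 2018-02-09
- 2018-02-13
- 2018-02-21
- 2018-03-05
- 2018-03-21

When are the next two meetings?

Gaps: 4, 8, 12, 16 days — each gap is 4 larger than the previous one.
Next gap: 20 days. 2018-03-21 + 20 days = 2018-04-10.
Next gap: 24 days. 2018-04-10 + 24 days = 2018-05-04.

2018-04-10, 2018-05-04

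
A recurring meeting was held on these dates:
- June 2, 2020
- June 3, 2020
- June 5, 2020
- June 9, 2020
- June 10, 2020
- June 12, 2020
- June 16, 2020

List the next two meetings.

The gap pattern 1, 2, 4, 1, 2, 4 repeats every 3 events.
These are the Tuesdays, Wednesdays and Fridays of each week.
Next Wednesday: June 17, 2020.
The following Friday is June 19, 2020.

June 17, 2020; June 19, 2020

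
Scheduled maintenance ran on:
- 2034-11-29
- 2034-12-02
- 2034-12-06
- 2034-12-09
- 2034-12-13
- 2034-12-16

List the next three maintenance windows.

Every event lands on a Wednesday or Saturday (gaps cycle 3, 4, 3, 4, 3).
So the schedule is: every Wednesday and Saturday.
The following Wednesday is 2034-12-20.
Next Saturday: 2034-12-23.
Next Wednesday: 2034-12-27.

2034-12-20, 2034-12-23, 2034-12-27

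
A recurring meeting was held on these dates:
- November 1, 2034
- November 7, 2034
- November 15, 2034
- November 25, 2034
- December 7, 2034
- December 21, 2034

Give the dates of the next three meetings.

Intervals are 6, 8, 10, 12, 14 days — an arithmetic progression with common difference 2.
Next gap: 16 days. December 21, 2034 + 16 days = January 6, 2035.
Next gap: 18 days. January 6, 2035 + 18 days = January 24, 2035.
Next gap: 20 days. January 24, 2035 + 20 days = February 13, 2035.

January 6, 2035; January 24, 2035; February 13, 2035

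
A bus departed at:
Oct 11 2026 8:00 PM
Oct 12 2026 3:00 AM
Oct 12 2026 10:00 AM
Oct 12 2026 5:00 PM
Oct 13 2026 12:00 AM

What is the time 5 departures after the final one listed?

Spacing: 7, 7, 7, 7 h — constant 7 h.
Oct 13 2026 12:00 AM + 7 h = Oct 13 2026 7:00 AM.
Oct 13 2026 7:00 AM + 7 h = Oct 13 2026 2:00 PM.
Oct 13 2026 2:00 PM + 7 h = Oct 13 2026 9:00 PM.
Oct 13 2026 9:00 PM + 7 h = Oct 14 2026 4:00 AM.
Oct 14 2026 4:00 AM + 7 h = Oct 14 2026 11:00 AM.

Oct 14 2026 11:00 AM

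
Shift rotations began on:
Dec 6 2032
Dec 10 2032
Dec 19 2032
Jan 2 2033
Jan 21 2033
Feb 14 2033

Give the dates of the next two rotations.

Gaps: 4, 9, 14, 19, 24 days — each gap is 5 larger than the previous one.
Next gap: 29 days. Feb 14 2033 + 29 days = Mar 15 2033.
Next gap: 34 days. Mar 15 2033 + 34 days = Apr 18 2033.

Mar 15 2033, Apr 18 2033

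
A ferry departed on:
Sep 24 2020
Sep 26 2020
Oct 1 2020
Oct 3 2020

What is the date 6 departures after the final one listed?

Oct 24 2020

Gaps: 2, 5, 2 days — not constant, but cyclic with period 2.
The events fall on every Thursday and Saturday.
The following Thursday is Oct 8 2020.
The following Saturday is Oct 10 2020.
Next Thursday: Oct 15 2020.
Next Saturday: Oct 17 2020.
Next Thursday: Oct 22 2020.
The following Saturday is Oct 24 2020.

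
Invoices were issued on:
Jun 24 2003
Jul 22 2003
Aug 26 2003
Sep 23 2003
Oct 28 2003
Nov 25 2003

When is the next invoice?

These are Tuesdays at 28- or 35-day spacing (28, 35, 28, 35, 28).
The pattern: 4th Tuesday of the month.
4th Tuesday of December 2003: Dec 23 2003.

Dec 23 2003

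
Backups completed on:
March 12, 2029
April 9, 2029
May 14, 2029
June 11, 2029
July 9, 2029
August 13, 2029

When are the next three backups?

Gaps: 28, 35, 28, 28, 35 days — a mix of 28 and 35. Every date is a Monday.
Each is the 2nd Monday of its month.
2nd Monday of September 2029: September 10, 2029.
2nd Monday of October 2029: October 8, 2029.
November 2029 — 2nd Monday is November 12, 2029.

September 10, 2029; October 8, 2029; November 12, 2029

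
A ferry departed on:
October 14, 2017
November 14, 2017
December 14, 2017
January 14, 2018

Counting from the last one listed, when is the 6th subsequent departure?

The day-of-month is always 14 (31, 30, 31 days between events).
So this recurs on the 14th of each month.
Next: February 2018 → February 14, 2018.
March 2018: March 14, 2018.
April 2018: April 14, 2018.
Next: May 2018 → May 14, 2018.
June 2018: June 14, 2018.
July 2018: July 14, 2018.

July 14, 2018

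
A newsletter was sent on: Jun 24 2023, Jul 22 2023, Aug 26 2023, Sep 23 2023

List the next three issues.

These are Saturdays at 28- or 35-day spacing (28, 35, 28).
The pattern: 4th Saturday of the month.
4th Saturday of October 2023: Oct 28 2023.
4th Saturday of November 2023: Nov 25 2023.
December 2023 — 4th Saturday is Dec 23 2023.

Oct 28 2023, Nov 25 2023, Dec 23 2023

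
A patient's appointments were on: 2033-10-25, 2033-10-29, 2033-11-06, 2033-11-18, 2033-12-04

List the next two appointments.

The spacing grows by 4 each time: 4, 8, 12, 16 days.
Next gap: 20 days. 2033-12-04 + 20 days = 2033-12-24.
Next gap: 24 days. 2033-12-24 + 24 days = 2034-01-17.

2033-12-24, 2034-01-17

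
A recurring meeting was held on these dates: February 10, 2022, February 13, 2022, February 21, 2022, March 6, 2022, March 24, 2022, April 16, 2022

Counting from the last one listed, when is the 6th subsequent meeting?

December 15, 2022

Intervals are 3, 8, 13, 18, 23 days — an arithmetic progression with common difference 5.
Next gap: 28 days. April 16, 2022 + 28 days = May 14, 2022.
Next gap: 33 days. May 14, 2022 + 33 days = June 16, 2022.
Next gap: 38 days. June 16, 2022 + 38 days = July 24, 2022.
Next gap: 43 days. July 24, 2022 + 43 days = September 5, 2022.
Next gap: 48 days. September 5, 2022 + 48 days = October 23, 2022.
Next gap: 53 days. October 23, 2022 + 53 days = December 15, 2022.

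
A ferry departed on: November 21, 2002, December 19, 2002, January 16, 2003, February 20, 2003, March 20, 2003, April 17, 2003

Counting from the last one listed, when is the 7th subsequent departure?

November 20, 2003

All dates are Thursdays, 28, 28, 35, 28, 28 days apart.
Specifically, the 3rd Thursday of each month.
3rd Thursday of May 2003: May 15, 2003.
June 2003 — 3rd Thursday is June 19, 2003.
July 2003 — 3rd Thursday is July 17, 2003.
3rd Thursday of August 2003: August 21, 2003.
September 2003 — 3rd Thursday is September 18, 2003.
3rd Thursday of October 2003: October 16, 2003.
3rd Thursday of November 2003: November 20, 2003.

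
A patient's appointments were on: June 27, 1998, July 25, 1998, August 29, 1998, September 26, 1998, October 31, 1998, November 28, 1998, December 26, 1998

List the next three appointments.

All Saturdays; the gaps (28, 35, 28, 35, 28, 28) vary with month length.
This is the last Saturday of each month.
January 1999 ends with Saturday January 30, 1999.
February 1999 ends with Saturday February 27, 1999.
March 1999 ends with Saturday March 27, 1999.

January 30, 1999; February 27, 1999; March 27, 1999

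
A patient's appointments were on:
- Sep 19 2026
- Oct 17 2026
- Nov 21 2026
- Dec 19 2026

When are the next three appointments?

Jan 16 2027, Feb 20 2027, Mar 20 2027

These are Saturdays at 28- or 35-day spacing (28, 35, 28).
The pattern: 3rd Saturday of the month.
January 2027 — 3rd Saturday is Jan 16 2027.
February 2027 — 3rd Saturday is Feb 20 2027.
3rd Saturday of March 2027: Mar 20 2027.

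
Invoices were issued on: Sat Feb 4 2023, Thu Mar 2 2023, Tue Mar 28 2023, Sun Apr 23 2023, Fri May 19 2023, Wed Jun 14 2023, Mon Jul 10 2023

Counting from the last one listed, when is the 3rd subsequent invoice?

Tue Sep 26 2023

Every event comes 26 days after the last (26, 26, 26, 26, 26, 26).
Mon Jul 10 2023 + 26 days = Sat Aug 5 2023.
Sat Aug 5 2023 + 26 days = Thu Aug 31 2023.
Thu Aug 31 2023 + 26 days = Tue Sep 26 2023.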